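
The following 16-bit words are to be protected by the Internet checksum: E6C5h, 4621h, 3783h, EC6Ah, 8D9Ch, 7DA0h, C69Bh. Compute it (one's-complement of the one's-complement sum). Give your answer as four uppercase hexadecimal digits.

One's-complement addition (fold any carry out of bit 15 back into bit 0):
  0xE6C5 + 0x4621 = 0x12CE6 → wrap carry → 0x2CE7
  0x2CE7 + 0x3783 = 0x0646A
  0x646A + 0xEC6A = 0x150D4 → wrap carry → 0x50D5
  0x50D5 + 0x8D9C = 0x0DE71
  0xDE71 + 0x7DA0 = 0x15C11 → wrap carry → 0x5C12
  0x5C12 + 0xC69B = 0x122AD → wrap carry → 0x22AE
One's-complement sum = 0x22AE.
Checksum = ~0x22AE & 0xFFFF = 0xDD51.

DD51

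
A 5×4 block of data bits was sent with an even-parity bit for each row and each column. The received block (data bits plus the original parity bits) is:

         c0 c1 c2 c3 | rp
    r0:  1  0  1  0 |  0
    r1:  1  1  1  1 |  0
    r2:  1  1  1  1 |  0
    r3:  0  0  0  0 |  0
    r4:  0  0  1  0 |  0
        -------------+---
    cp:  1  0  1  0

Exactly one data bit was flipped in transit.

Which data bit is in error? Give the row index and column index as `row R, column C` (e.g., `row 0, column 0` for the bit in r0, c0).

Recompute each row's even parity and compare to rp:
  r0: data parity 0, sent rp 0 → ok
  r1: data parity 0, sent rp 0 → ok
  r2: data parity 0, sent rp 0 → ok
  r3: data parity 0, sent rp 0 → ok
  r4: data parity 1, sent rp 0 → mismatch
Recompute each column's even parity and compare to cp:
  c0: data parity 1, sent cp 1 → ok
  c1: data parity 0, sent cp 0 → ok
  c2: data parity 0, sent cp 1 → mismatch
  c3: data parity 0, sent cp 0 → ok
Exactly one row (r4) and one column (c2) fail → the flipped bit is at their intersection.

row 4, column 2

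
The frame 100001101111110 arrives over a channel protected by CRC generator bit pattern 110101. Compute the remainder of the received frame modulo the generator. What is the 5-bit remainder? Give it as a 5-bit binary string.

00001

Modulo-2 division of 100001101111110 by 110101:
  pos 0: 100001 XOR 110101 = 010100
  pos 1: 101001 XOR 110101 = 011100
  pos 2: 111000 XOR 110101 = 001101
  pos 4: 110111 XOR 110101 = 000010
  pos 8: 101111 XOR 110101 = 011010
  pos 9: 110100 XOR 110101 = 000001
Remainder = 00001 (nonzero — an error is detected).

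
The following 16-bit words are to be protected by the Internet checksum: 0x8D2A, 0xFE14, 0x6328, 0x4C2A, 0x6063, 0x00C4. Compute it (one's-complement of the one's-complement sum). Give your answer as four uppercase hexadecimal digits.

One's-complement addition (fold any carry out of bit 15 back into bit 0):
  0x8D2A + 0xFE14 = 0x18B3E → wrap carry → 0x8B3F
  0x8B3F + 0x6328 = 0x0EE67
  0xEE67 + 0x4C2A = 0x13A91 → wrap carry → 0x3A92
  0x3A92 + 0x6063 = 0x09AF5
  0x9AF5 + 0x00C4 = 0x09BB9
One's-complement sum = 0x9BB9.
Checksum = ~0x9BB9 & 0xFFFF = 0x6446.

6446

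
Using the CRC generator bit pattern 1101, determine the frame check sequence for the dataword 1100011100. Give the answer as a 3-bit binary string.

000

Append 3 zeros: 1100011100000. Divide by 1101 (XOR where the leading bit is 1):
  pos 0: 1100 XOR 1101 = 0001
  pos 3: 1011 XOR 1101 = 0110
  pos 4: 1101 XOR 1101 = 0000
Remainder (last 3 bits) = 000. This is the CRC / FCS.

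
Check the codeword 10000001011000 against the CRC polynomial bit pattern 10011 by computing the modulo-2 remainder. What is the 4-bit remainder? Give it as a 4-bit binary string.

Modulo-2 division of 10000001011000 by 10011:
  pos 0: 10000 XOR 10011 = 00011
  pos 3: 11001 XOR 10011 = 01010
  pos 4: 10100 XOR 10011 = 00111
  pos 6: 11111 XOR 10011 = 01100
  pos 7: 11000 XOR 10011 = 01011
  pos 8: 10110 XOR 10011 = 00101
Remainder = 1010 (nonzero — an error is detected).

1010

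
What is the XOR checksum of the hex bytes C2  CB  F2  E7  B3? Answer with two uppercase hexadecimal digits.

XOR the bytes together:
  start with 0xC2
  0xC2 ⊕ 0xCB = 0x09
  0x09 ⊕ 0xF2 = 0xFB
  0xFB ⊕ 0xE7 = 0x1C
  0x1C ⊕ 0xB3 = 0xAF

AF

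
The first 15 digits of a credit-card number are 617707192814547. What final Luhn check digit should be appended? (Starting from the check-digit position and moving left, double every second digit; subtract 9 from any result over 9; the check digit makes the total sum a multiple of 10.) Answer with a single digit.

8

Partial digits right→left: 7 4 5 4 1 8 2 9 1 7 0 7 7 1 6
Double every second digit counting from the check-digit position (so the 1st, 3rd, 5th, ... of the partial from the right).
  doubled (with −9 where >9): 5 1 2 4 2 0 5 3 → sum 22
  kept as-is: 4 4 8 9 7 7 1 → sum 40
Total = 22 + 40 = 62.
Check digit = (10 − (62 mod 10)) mod 10 = 8.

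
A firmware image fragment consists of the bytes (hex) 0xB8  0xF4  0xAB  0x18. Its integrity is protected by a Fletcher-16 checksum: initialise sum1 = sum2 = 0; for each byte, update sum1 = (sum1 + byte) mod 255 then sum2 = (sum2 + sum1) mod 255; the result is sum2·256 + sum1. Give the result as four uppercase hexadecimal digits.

Running sums (mod 255):
  after byte 0 (0xB8): sum1=184, sum2=184
  after byte 1 (0xF4): sum1=173, sum2=102
  after byte 2 (0xAB): sum1=89, sum2=191
  after byte 3 (0x18): sum1=113, sum2=49
Checksum = sum2·256 + sum1 = 49·256 + 113 = 12657 = 0x3171.

3171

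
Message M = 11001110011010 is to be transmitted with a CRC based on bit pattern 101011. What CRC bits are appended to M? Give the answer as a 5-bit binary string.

Append 5 zeros: 1100111001101000000. Divide by 101011 (XOR where the leading bit is 1):
  pos 0: 110011 XOR 101011 = 011000
  pos 1: 110001 XOR 101011 = 011010
  pos 2: 110100 XOR 101011 = 011111
  pos 3: 111110 XOR 101011 = 010101
  pos 4: 101011 XOR 101011 = 000000
  pos 10: 101000 XOR 101011 = 000011
Remainder (last 5 bits) = 11000. This is the CRC / FCS.

11000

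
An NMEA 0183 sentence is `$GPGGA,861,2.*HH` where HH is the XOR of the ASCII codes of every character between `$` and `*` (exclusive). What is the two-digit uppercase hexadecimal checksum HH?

75

XOR the ASCII codes of the payload characters:
  'G' = 0x47 → acc = 0x47
  'P' = 0x50 → acc = 0x17
  'G' = 0x47 → acc = 0x50
  'G' = 0x47 → acc = 0x17
  'A' = 0x41 → acc = 0x56
  ',' = 0x2C → acc = 0x7A
  '8' = 0x38 → acc = 0x42
  '6' = 0x36 → acc = 0x74
  '1' = 0x31 → acc = 0x45
  ',' = 0x2C → acc = 0x69
  '2' = 0x32 → acc = 0x5B
  '.' = 0x2E → acc = 0x75
Checksum = 0x75.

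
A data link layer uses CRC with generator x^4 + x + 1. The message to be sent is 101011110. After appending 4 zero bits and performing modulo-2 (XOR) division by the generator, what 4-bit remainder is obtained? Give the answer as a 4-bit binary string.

Append 4 zeros: 1010111100000. Divide by 10011 (XOR where the leading bit is 1):
  pos 0: 10101 XOR 10011 = 00110
  pos 2: 11011 XOR 10011 = 01000
  pos 3: 10001 XOR 10011 = 00010
  pos 6: 10000 XOR 10011 = 00011
Remainder (last 4 bits) = 1100. This is the CRC / FCS.

1100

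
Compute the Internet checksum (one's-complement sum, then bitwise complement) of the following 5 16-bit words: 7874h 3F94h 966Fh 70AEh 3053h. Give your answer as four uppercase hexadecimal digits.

1086

One's-complement addition (fold any carry out of bit 15 back into bit 0):
  0x7874 + 0x3F94 = 0x0B808
  0xB808 + 0x966F = 0x14E77 → wrap carry → 0x4E78
  0x4E78 + 0x70AE = 0x0BF26
  0xBF26 + 0x3053 = 0x0EF79
One's-complement sum = 0xEF79.
Checksum = ~0xEF79 & 0xFFFF = 0x1086.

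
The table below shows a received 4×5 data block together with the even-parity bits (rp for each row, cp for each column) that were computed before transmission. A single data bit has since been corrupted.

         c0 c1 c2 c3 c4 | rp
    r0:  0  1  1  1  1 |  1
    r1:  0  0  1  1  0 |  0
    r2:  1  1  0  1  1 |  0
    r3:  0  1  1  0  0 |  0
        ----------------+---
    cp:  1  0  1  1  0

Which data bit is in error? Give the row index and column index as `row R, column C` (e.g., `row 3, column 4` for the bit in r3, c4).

row 0, column 1

Recompute each row's even parity and compare to rp:
  r0: data parity 0, sent rp 1 → mismatch
  r1: data parity 0, sent rp 0 → ok
  r2: data parity 0, sent rp 0 → ok
  r3: data parity 0, sent rp 0 → ok
Recompute each column's even parity and compare to cp:
  c0: data parity 1, sent cp 1 → ok
  c1: data parity 1, sent cp 0 → mismatch
  c2: data parity 1, sent cp 1 → ok
  c3: data parity 1, sent cp 1 → ok
  c4: data parity 0, sent cp 0 → ok
Exactly one row (r0) and one column (c1) fail → the flipped bit is at their intersection.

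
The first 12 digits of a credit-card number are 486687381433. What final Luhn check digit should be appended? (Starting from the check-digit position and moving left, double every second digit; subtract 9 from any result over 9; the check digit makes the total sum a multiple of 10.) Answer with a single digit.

Partial digits right→left: 3 3 4 1 8 3 7 8 6 6 8 4
Double every second digit counting from the check-digit position (so the 1st, 3rd, 5th, ... of the partial from the right).
  doubled (with −9 where >9): 6 8 7 5 3 7 → sum 36
  kept as-is: 3 1 3 8 6 4 → sum 25
Total = 36 + 25 = 61.
Check digit = (10 − (61 mod 10)) mod 10 = 9.

9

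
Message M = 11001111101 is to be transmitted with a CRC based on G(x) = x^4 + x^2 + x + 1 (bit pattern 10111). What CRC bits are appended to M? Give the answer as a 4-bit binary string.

1001

Append 4 zeros: 110011111010000. Divide by 10111 (XOR where the leading bit is 1):
  pos 0: 11001 XOR 10111 = 01110
  pos 1: 11101 XOR 10111 = 01010
  pos 2: 10101 XOR 10111 = 00010
  pos 5: 10110 XOR 10111 = 00001
  pos 9: 11000 XOR 10111 = 01111
  pos 10: 11110 XOR 10111 = 01001
Remainder (last 4 bits) = 1001. This is the CRC / FCS.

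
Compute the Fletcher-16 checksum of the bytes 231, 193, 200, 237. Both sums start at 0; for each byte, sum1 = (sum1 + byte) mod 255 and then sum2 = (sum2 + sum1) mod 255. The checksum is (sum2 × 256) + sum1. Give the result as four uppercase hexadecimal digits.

6460

Running sums (mod 255):
  after byte 0 (231): sum1=231, sum2=231
  after byte 1 (193): sum1=169, sum2=145
  after byte 2 (200): sum1=114, sum2=4
  after byte 3 (237): sum1=96, sum2=100
Checksum = sum2·256 + sum1 = 100·256 + 96 = 25696 = 0x6460.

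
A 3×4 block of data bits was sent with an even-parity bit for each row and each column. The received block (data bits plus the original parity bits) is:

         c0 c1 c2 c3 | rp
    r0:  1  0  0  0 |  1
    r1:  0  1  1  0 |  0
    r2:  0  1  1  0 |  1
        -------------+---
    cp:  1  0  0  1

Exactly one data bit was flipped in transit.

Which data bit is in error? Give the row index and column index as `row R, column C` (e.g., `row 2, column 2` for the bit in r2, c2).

row 2, column 3

Recompute each row's even parity and compare to rp:
  r0: data parity 1, sent rp 1 → ok
  r1: data parity 0, sent rp 0 → ok
  r2: data parity 0, sent rp 1 → mismatch
Recompute each column's even parity and compare to cp:
  c0: data parity 1, sent cp 1 → ok
  c1: data parity 0, sent cp 0 → ok
  c2: data parity 0, sent cp 0 → ok
  c3: data parity 0, sent cp 1 → mismatch
Exactly one row (r2) and one column (c3) fail → the flipped bit is at their intersection.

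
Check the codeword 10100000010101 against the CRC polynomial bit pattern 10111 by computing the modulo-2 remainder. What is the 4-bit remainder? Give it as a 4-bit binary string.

1110

Modulo-2 division of 10100000010101 by 10111:
  pos 0: 10100 XOR 10111 = 00011
  pos 3: 11000 XOR 10111 = 01111
  pos 4: 11110 XOR 10111 = 01001
  pos 5: 10011 XOR 10111 = 00100
  pos 7: 10001 XOR 10111 = 00110
  pos 9: 11001 XOR 10111 = 01110
Remainder = 1110 (nonzero — an error is detected).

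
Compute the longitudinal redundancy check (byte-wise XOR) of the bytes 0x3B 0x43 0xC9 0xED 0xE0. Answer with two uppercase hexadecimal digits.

XOR the bytes together:
  start with 0x3B
  0x3B ⊕ 0x43 = 0x78
  0x78 ⊕ 0xC9 = 0xB1
  0xB1 ⊕ 0xED = 0x5C
  0x5C ⊕ 0xE0 = 0xBC

BC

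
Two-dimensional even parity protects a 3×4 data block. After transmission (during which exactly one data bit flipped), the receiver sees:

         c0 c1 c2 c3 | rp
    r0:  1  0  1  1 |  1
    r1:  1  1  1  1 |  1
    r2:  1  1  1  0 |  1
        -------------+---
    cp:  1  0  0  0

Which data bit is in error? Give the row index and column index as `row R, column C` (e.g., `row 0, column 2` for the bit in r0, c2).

row 1, column 2

Recompute each row's even parity and compare to rp:
  r0: data parity 1, sent rp 1 → ok
  r1: data parity 0, sent rp 1 → mismatch
  r2: data parity 1, sent rp 1 → ok
Recompute each column's even parity and compare to cp:
  c0: data parity 1, sent cp 1 → ok
  c1: data parity 0, sent cp 0 → ok
  c2: data parity 1, sent cp 0 → mismatch
  c3: data parity 0, sent cp 0 → ok
Exactly one row (r1) and one column (c2) fail → the flipped bit is at their intersection.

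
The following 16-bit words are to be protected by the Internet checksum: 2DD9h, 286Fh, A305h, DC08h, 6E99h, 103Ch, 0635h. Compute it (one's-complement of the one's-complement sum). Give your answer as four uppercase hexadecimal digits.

One's-complement addition (fold any carry out of bit 15 back into bit 0):
  0x2DD9 + 0x286F = 0x05648
  0x5648 + 0xA305 = 0x0F94D
  0xF94D + 0xDC08 = 0x1D555 → wrap carry → 0xD556
  0xD556 + 0x6E99 = 0x143EF → wrap carry → 0x43F0
  0x43F0 + 0x103C = 0x0542C
  0x542C + 0x0635 = 0x05A61
One's-complement sum = 0x5A61.
Checksum = ~0x5A61 & 0xFFFF = 0xA59E.

A59E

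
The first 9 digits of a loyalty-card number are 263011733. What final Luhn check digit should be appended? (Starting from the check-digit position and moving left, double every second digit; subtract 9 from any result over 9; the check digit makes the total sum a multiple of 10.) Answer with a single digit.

Partial digits right→left: 3 3 7 1 1 0 3 6 2
Double every second digit counting from the check-digit position (so the 1st, 3rd, 5th, ... of the partial from the right).
  doubled (with −9 where >9): 6 5 2 6 4 → sum 23
  kept as-is: 3 1 0 6 → sum 10
Total = 23 + 10 = 33.
Check digit = (10 − (33 mod 10)) mod 10 = 7.

7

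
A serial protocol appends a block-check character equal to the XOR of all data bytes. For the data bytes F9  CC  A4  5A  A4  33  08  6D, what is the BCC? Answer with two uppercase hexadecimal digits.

39

XOR the bytes together:
  start with 0xF9
  0xF9 ⊕ 0xCC = 0x35
  0x35 ⊕ 0xA4 = 0x91
  0x91 ⊕ 0x5A = 0xCB
  0xCB ⊕ 0xA4 = 0x6F
  0x6F ⊕ 0x33 = 0x5C
  0x5C ⊕ 0x08 = 0x54
  0x54 ⊕ 0x6D = 0x39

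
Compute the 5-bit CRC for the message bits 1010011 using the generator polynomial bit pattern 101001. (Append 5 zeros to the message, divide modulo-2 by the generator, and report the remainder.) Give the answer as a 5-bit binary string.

01001

Append 5 zeros: 101001100000. Divide by 101001 (XOR where the leading bit is 1):
  pos 0: 101001 XOR 101001 = 000000
  pos 6: 100000 XOR 101001 = 001001
Remainder (last 5 bits) = 01001. This is the CRC / FCS.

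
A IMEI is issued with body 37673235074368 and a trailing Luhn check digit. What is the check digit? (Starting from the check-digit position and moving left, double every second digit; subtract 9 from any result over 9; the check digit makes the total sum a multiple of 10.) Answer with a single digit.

Partial digits right→left: 8 6 3 4 7 0 5 3 2 3 7 6 7 3
Double every second digit counting from the check-digit position (so the 1st, 3rd, 5th, ... of the partial from the right).
  doubled (with −9 where >9): 7 6 5 1 4 5 5 → sum 33
  kept as-is: 6 4 0 3 3 6 3 → sum 25
Total = 33 + 25 = 58.
Check digit = (10 − (58 mod 10)) mod 10 = 2.

2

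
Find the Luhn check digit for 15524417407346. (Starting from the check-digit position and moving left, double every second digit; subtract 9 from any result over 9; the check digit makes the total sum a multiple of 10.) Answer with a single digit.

7

Partial digits right→left: 6 4 3 7 0 4 7 1 4 4 2 5 5 1
Double every second digit counting from the check-digit position (so the 1st, 3rd, 5th, ... of the partial from the right).
  doubled (with −9 where >9): 3 6 0 5 8 4 1 → sum 27
  kept as-is: 4 7 4 1 4 5 1 → sum 26
Total = 27 + 26 = 53.
Check digit = (10 − (53 mod 10)) mod 10 = 7.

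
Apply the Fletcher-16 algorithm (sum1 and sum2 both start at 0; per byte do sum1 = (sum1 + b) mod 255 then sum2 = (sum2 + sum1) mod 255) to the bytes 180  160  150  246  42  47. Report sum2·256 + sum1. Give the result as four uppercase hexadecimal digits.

Running sums (mod 255):
  after byte 0 (180): sum1=180, sum2=180
  after byte 1 (160): sum1=85, sum2=10
  after byte 2 (150): sum1=235, sum2=245
  after byte 3 (246): sum1=226, sum2=216
  after byte 4 (42): sum1=13, sum2=229
  after byte 5 (47): sum1=60, sum2=34
Checksum = sum2·256 + sum1 = 34·256 + 60 = 8764 = 0x223C.

223C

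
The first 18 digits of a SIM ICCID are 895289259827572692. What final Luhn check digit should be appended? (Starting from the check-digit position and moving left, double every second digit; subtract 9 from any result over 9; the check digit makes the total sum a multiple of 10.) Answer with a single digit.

3

Partial digits right→left: 2 9 6 2 7 5 7 2 8 9 5 2 9 8 2 5 9 8
Double every second digit counting from the check-digit position (so the 1st, 3rd, 5th, ... of the partial from the right).
  doubled (with −9 where >9): 4 3 5 5 7 1 9 4 9 → sum 47
  kept as-is: 9 2 5 2 9 2 8 5 8 → sum 50
Total = 47 + 50 = 97.
Check digit = (10 − (97 mod 10)) mod 10 = 3.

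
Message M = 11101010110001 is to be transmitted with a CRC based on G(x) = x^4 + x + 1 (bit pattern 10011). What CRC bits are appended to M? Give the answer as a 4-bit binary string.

1000

Append 4 zeros: 111010101100010000. Divide by 10011 (XOR where the leading bit is 1):
  pos 0: 11101 XOR 10011 = 01110
  pos 1: 11100 XOR 10011 = 01111
  pos 2: 11111 XOR 10011 = 01100
  pos 3: 11000 XOR 10011 = 01011
  pos 4: 10111 XOR 10011 = 00100
  pos 6: 10010 XOR 10011 = 00001
  pos 10: 10010 XOR 10011 = 00001
Remainder (last 4 bits) = 1000. This is the CRC / FCS.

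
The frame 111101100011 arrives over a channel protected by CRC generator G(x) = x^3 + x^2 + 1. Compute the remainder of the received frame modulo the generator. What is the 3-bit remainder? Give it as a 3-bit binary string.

Modulo-2 division of 111101100011 by 1101:
  pos 0: 1111 XOR 1101 = 0010
  pos 2: 1001 XOR 1101 = 0100
  pos 3: 1001 XOR 1101 = 0100
  pos 4: 1000 XOR 1101 = 0101
  pos 5: 1010 XOR 1101 = 0111
  pos 6: 1110 XOR 1101 = 0011
  pos 8: 1111 XOR 1101 = 0010
Remainder = 010 (nonzero — an error is detected).

010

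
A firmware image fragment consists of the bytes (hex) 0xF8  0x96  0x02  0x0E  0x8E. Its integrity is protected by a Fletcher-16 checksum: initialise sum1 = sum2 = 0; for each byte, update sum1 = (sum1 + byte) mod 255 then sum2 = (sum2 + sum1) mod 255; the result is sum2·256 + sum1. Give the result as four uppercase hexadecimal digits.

E72E

Running sums (mod 255):
  after byte 0 (0xF8): sum1=248, sum2=248
  after byte 1 (0x96): sum1=143, sum2=136
  after byte 2 (0x02): sum1=145, sum2=26
  after byte 3 (0x0E): sum1=159, sum2=185
  after byte 4 (0x8E): sum1=46, sum2=231
Checksum = sum2·256 + sum1 = 231·256 + 46 = 59182 = 0xE72E.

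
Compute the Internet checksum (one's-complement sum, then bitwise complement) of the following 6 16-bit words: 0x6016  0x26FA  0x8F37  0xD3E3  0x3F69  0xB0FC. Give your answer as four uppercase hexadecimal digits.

One's-complement addition (fold any carry out of bit 15 back into bit 0):
  0x6016 + 0x26FA = 0x08710
  0x8710 + 0x8F37 = 0x11647 → wrap carry → 0x1648
  0x1648 + 0xD3E3 = 0x0EA2B
  0xEA2B + 0x3F69 = 0x12994 → wrap carry → 0x2995
  0x2995 + 0xB0FC = 0x0DA91
One's-complement sum = 0xDA91.
Checksum = ~0xDA91 & 0xFFFF = 0x256E.

256E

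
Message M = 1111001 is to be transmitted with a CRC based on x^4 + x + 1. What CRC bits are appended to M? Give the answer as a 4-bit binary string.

0000

Append 4 zeros: 11110010000. Divide by 10011 (XOR where the leading bit is 1):
  pos 0: 11110 XOR 10011 = 01101
  pos 1: 11010 XOR 10011 = 01001
  pos 2: 10011 XOR 10011 = 00000
Remainder (last 4 bits) = 0000. This is the CRC / FCS.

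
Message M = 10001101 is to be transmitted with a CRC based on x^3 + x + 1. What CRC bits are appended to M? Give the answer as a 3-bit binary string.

Append 3 zeros: 10001101000. Divide by 1011 (XOR where the leading bit is 1):
  pos 0: 1000 XOR 1011 = 0011
  pos 2: 1111 XOR 1011 = 0100
  pos 3: 1000 XOR 1011 = 0011
  pos 5: 1110 XOR 1011 = 0101
  pos 6: 1010 XOR 1011 = 0001
Remainder (last 3 bits) = 010. This is the CRC / FCS.

010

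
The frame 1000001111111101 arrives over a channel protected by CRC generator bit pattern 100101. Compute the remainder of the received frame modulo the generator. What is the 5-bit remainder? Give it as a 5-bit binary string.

01110

Modulo-2 division of 1000001111111101 by 100101:
  pos 0: 100000 XOR 100101 = 000101
  pos 3: 101111 XOR 100101 = 001010
  pos 5: 101011 XOR 100101 = 001110
  pos 7: 111011 XOR 100101 = 011110
  pos 8: 111101 XOR 100101 = 011000
  pos 9: 110000 XOR 100101 = 010101
  pos 10: 101011 XOR 100101 = 001110
Remainder = 01110 (nonzero — an error is detected).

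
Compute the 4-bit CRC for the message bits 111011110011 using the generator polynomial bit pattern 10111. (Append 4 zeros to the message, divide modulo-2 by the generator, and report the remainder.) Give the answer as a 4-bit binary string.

1000

Append 4 zeros: 1110111100110000. Divide by 10111 (XOR where the leading bit is 1):
  pos 0: 11101 XOR 10111 = 01010
  pos 1: 10101 XOR 10111 = 00010
  pos 4: 10110 XOR 10111 = 00001
  pos 8: 10110 XOR 10111 = 00001
Remainder (last 4 bits) = 1000. This is the CRC / FCS.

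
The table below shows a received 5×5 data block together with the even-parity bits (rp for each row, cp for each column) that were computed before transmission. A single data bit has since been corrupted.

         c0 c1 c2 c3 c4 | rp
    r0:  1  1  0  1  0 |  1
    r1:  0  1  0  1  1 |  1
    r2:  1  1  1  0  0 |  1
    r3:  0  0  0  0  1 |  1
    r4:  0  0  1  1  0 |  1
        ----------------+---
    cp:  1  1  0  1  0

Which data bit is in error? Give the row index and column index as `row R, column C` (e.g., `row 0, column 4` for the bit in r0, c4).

Recompute each row's even parity and compare to rp:
  r0: data parity 1, sent rp 1 → ok
  r1: data parity 1, sent rp 1 → ok
  r2: data parity 1, sent rp 1 → ok
  r3: data parity 1, sent rp 1 → ok
  r4: data parity 0, sent rp 1 → mismatch
Recompute each column's even parity and compare to cp:
  c0: data parity 0, sent cp 1 → mismatch
  c1: data parity 1, sent cp 1 → ok
  c2: data parity 0, sent cp 0 → ok
  c3: data parity 1, sent cp 1 → ok
  c4: data parity 0, sent cp 0 → ok
Exactly one row (r4) and one column (c0) fail → the flipped bit is at their intersection.

row 4, column 0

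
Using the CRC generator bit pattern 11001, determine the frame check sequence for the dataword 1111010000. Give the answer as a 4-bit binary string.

Append 4 zeros: 11110100000000. Divide by 11001 (XOR where the leading bit is 1):
  pos 0: 11110 XOR 11001 = 00111
  pos 2: 11110 XOR 11001 = 00111
  pos 4: 11100 XOR 11001 = 00101
  pos 6: 10100 XOR 11001 = 01101
  pos 7: 11010 XOR 11001 = 00011
Remainder (last 4 bits) = 1100. This is the CRC / FCS.

1100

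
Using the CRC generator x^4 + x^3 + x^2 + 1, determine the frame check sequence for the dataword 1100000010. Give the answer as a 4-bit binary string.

1110

Append 4 zeros: 11000000100000. Divide by 11101 (XOR where the leading bit is 1):
  pos 0: 11000 XOR 11101 = 00101
  pos 2: 10100 XOR 11101 = 01001
  pos 3: 10010 XOR 11101 = 01111
  pos 4: 11111 XOR 11101 = 00010
  pos 7: 10000 XOR 11101 = 01101
  pos 8: 11010 XOR 11101 = 00111
Remainder (last 4 bits) = 1110. This is the CRC / FCS.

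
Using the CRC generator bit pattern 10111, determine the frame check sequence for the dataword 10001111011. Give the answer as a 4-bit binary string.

0111

Append 4 zeros: 100011110110000. Divide by 10111 (XOR where the leading bit is 1):
  pos 0: 10001 XOR 10111 = 00110
  pos 2: 11011 XOR 10111 = 01100
  pos 3: 11001 XOR 10111 = 01110
  pos 4: 11100 XOR 10111 = 01011
  pos 5: 10111 XOR 10111 = 00000
  pos 10: 10000 XOR 10111 = 00111
Remainder (last 4 bits) = 0111. This is the CRC / FCS.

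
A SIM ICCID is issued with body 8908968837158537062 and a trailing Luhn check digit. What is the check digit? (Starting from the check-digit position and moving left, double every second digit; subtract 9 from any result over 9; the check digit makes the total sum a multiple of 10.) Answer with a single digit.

1

Partial digits right→left: 2 6 0 7 3 5 8 5 1 7 3 8 8 6 9 8 0 9 8
Double every second digit counting from the check-digit position (so the 1st, 3rd, 5th, ... of the partial from the right).
  doubled (with −9 where >9): 4 0 6 7 2 6 7 9 0 7 → sum 48
  kept as-is: 6 7 5 5 7 8 6 8 9 → sum 61
Total = 48 + 61 = 109.
Check digit = (10 − (109 mod 10)) mod 10 = 1.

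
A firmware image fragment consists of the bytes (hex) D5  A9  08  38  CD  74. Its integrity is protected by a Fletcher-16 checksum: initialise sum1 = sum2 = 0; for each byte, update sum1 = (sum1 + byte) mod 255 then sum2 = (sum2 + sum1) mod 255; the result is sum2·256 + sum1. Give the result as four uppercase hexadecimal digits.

Running sums (mod 255):
  after byte 0 (D5): sum1=213, sum2=213
  after byte 1 (A9): sum1=127, sum2=85
  after byte 2 (08): sum1=135, sum2=220
  after byte 3 (38): sum1=191, sum2=156
  after byte 4 (CD): sum1=141, sum2=42
  after byte 5 (74): sum1=2, sum2=44
Checksum = sum2·256 + sum1 = 44·256 + 2 = 11266 = 0x2C02.

2C02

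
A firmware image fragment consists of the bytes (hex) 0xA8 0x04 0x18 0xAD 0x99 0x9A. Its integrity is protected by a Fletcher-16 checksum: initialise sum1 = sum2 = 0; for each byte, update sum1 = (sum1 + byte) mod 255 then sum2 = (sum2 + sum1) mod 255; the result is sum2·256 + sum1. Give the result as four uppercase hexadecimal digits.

3FA6

Running sums (mod 255):
  after byte 0 (0xA8): sum1=168, sum2=168
  after byte 1 (0x04): sum1=172, sum2=85
  after byte 2 (0x18): sum1=196, sum2=26
  after byte 3 (0xAD): sum1=114, sum2=140
  after byte 4 (0x99): sum1=12, sum2=152
  after byte 5 (0x9A): sum1=166, sum2=63
Checksum = sum2·256 + sum1 = 63·256 + 166 = 16294 = 0x3FA6.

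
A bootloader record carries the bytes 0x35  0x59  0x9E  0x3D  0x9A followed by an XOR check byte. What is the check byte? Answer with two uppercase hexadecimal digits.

XOR the bytes together:
  start with 0x35
  0x35 ⊕ 0x59 = 0x6C
  0x6C ⊕ 0x9E = 0xF2
  0xF2 ⊕ 0x3D = 0xCF
  0xCF ⊕ 0x9A = 0x55

55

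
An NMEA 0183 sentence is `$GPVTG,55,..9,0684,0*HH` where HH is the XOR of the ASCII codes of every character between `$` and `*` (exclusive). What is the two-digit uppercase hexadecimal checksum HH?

XOR the ASCII codes of the payload characters:
  'G' = 0x47 → acc = 0x47
  'P' = 0x50 → acc = 0x17
  'V' = 0x56 → acc = 0x41
  'T' = 0x54 → acc = 0x15
  'G' = 0x47 → acc = 0x52
  ',' = 0x2C → acc = 0x7E
  '5' = 0x35 → acc = 0x4B
  '5' = 0x35 → acc = 0x7E
  ',' = 0x2C → acc = 0x52
  '.' = 0x2E → acc = 0x7C
  '.' = 0x2E → acc = 0x52
  '9' = 0x39 → acc = 0x6B
  ',' = 0x2C → acc = 0x47
  '0' = 0x30 → acc = 0x77
  '6' = 0x36 → acc = 0x41
  '8' = 0x38 → acc = 0x79
  '4' = 0x34 → acc = 0x4D
  ',' = 0x2C → acc = 0x61
  '0' = 0x30 → acc = 0x51
Checksum = 0x51.

51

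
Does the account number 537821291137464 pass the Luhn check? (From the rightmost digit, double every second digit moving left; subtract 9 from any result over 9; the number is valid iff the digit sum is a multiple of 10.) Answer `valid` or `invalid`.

invalid

From the right, keep odd positions and double even positions (subtract 9 from any doubled value over 9):
  doubled (positions 2,4,...): 3 5 2 9 2 7 6 → sum 34
  kept (positions 1,3,...): 4 4 3 1 2 2 7 5 → sum 28
Total = 62.
62 mod 10 = 2, so the number is invalid.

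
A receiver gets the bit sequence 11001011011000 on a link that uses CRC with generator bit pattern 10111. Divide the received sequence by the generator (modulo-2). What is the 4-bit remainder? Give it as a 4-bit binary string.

0100

Modulo-2 division of 11001011011000 by 10111:
  pos 0: 11001 XOR 10111 = 01110
  pos 1: 11100 XOR 10111 = 01011
  pos 2: 10111 XOR 10111 = 00000
  pos 7: 10110 XOR 10111 = 00001
Remainder = 0100 (nonzero — an error is detected).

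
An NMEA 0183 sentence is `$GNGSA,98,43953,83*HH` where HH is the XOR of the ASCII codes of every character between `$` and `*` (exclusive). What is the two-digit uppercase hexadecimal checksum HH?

XOR the ASCII codes of the payload characters:
  'G' = 0x47 → acc = 0x47
  'N' = 0x4E → acc = 0x09
  'G' = 0x47 → acc = 0x4E
  'S' = 0x53 → acc = 0x1D
  'A' = 0x41 → acc = 0x5C
  ',' = 0x2C → acc = 0x70
  '9' = 0x39 → acc = 0x49
  '8' = 0x38 → acc = 0x71
  ',' = 0x2C → acc = 0x5D
  '4' = 0x34 → acc = 0x69
  '3' = 0x33 → acc = 0x5A
  '9' = 0x39 → acc = 0x63
  '5' = 0x35 → acc = 0x56
  '3' = 0x33 → acc = 0x65
  ',' = 0x2C → acc = 0x49
  '8' = 0x38 → acc = 0x71
  '3' = 0x33 → acc = 0x42
Checksum = 0x42.

42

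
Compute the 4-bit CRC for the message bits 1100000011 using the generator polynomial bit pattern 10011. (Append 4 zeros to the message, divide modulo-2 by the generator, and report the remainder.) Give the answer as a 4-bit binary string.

0111

Append 4 zeros: 11000000110000. Divide by 10011 (XOR where the leading bit is 1):
  pos 0: 11000 XOR 10011 = 01011
  pos 1: 10110 XOR 10011 = 00101
  pos 3: 10100 XOR 10011 = 00111
  pos 5: 11111 XOR 10011 = 01100
  pos 6: 11000 XOR 10011 = 01011
  pos 7: 10110 XOR 10011 = 00101
  pos 9: 10100 XOR 10011 = 00111
Remainder (last 4 bits) = 0111. This is the CRC / FCS.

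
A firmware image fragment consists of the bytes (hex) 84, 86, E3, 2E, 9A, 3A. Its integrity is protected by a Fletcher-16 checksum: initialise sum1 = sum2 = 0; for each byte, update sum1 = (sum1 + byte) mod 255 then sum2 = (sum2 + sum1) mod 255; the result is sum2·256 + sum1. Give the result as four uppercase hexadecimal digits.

45F1

Running sums (mod 255):
  after byte 0 (84): sum1=132, sum2=132
  after byte 1 (86): sum1=11, sum2=143
  after byte 2 (E3): sum1=238, sum2=126
  after byte 3 (2E): sum1=29, sum2=155
  after byte 4 (9A): sum1=183, sum2=83
  after byte 5 (3A): sum1=241, sum2=69
Checksum = sum2·256 + sum1 = 69·256 + 241 = 17905 = 0x45F1.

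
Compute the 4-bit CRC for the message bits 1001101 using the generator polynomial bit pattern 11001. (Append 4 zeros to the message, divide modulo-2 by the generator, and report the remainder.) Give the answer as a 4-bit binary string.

Append 4 zeros: 10011010000. Divide by 11001 (XOR where the leading bit is 1):
  pos 0: 10011 XOR 11001 = 01010
  pos 1: 10100 XOR 11001 = 01101
  pos 2: 11011 XOR 11001 = 00010
  pos 5: 10000 XOR 11001 = 01001
  pos 6: 10010 XOR 11001 = 01011
Remainder (last 4 bits) = 1011. This is the CRC / FCS.

1011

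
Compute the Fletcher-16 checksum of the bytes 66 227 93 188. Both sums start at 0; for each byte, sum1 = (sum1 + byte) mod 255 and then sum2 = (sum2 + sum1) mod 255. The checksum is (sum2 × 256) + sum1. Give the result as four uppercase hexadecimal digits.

Running sums (mod 255):
  after byte 0 (66): sum1=66, sum2=66
  after byte 1 (227): sum1=38, sum2=104
  after byte 2 (93): sum1=131, sum2=235
  after byte 3 (188): sum1=64, sum2=44
Checksum = sum2·256 + sum1 = 44·256 + 64 = 11328 = 0x2C40.

2C40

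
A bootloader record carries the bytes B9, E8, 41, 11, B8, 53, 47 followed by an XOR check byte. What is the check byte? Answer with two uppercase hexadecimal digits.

AD

XOR the bytes together:
  start with 0xB9
  0xB9 ⊕ 0xE8 = 0x51
  0x51 ⊕ 0x41 = 0x10
  0x10 ⊕ 0x11 = 0x01
  0x01 ⊕ 0xB8 = 0xB9
  0xB9 ⊕ 0x53 = 0xEA
  0xEA ⊕ 0x47 = 0xAD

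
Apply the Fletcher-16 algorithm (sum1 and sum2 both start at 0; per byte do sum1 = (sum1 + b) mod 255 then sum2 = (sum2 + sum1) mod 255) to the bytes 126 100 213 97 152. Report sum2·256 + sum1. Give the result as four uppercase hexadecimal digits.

E6B2

Running sums (mod 255):
  after byte 0 (126): sum1=126, sum2=126
  after byte 1 (100): sum1=226, sum2=97
  after byte 2 (213): sum1=184, sum2=26
  after byte 3 (97): sum1=26, sum2=52
  after byte 4 (152): sum1=178, sum2=230
Checksum = sum2·256 + sum1 = 230·256 + 178 = 59058 = 0xE6B2.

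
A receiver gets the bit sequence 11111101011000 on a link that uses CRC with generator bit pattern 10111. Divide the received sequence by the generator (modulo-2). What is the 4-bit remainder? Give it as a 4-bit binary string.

Modulo-2 division of 11111101011000 by 10111:
  pos 0: 11111 XOR 10111 = 01000
  pos 1: 10001 XOR 10111 = 00110
  pos 3: 11001 XOR 10111 = 01110
  pos 4: 11100 XOR 10111 = 01011
  pos 5: 10111 XOR 10111 = 00000
Remainder = 1000 (nonzero — an error is detected).

1000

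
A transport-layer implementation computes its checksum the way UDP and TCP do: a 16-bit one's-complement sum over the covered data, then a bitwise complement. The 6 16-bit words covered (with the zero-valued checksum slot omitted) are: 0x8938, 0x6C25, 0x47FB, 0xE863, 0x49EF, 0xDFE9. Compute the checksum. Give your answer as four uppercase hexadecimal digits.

B069

One's-complement addition (fold any carry out of bit 15 back into bit 0):
  0x8938 + 0x6C25 = 0x0F55D
  0xF55D + 0x47FB = 0x13D58 → wrap carry → 0x3D59
  0x3D59 + 0xE863 = 0x125BC → wrap carry → 0x25BD
  0x25BD + 0x49EF = 0x06FAC
  0x6FAC + 0xDFE9 = 0x14F95 → wrap carry → 0x4F96
One's-complement sum = 0x4F96.
Checksum = ~0x4F96 & 0xFFFF = 0xB069.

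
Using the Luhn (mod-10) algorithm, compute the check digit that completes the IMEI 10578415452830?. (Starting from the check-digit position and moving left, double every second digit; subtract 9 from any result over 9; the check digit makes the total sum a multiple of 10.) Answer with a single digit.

4

Partial digits right→left: 0 3 8 2 5 4 5 1 4 8 7 5 0 1
Double every second digit counting from the check-digit position (so the 1st, 3rd, 5th, ... of the partial from the right).
  doubled (with −9 where >9): 0 7 1 1 8 5 0 → sum 22
  kept as-is: 3 2 4 1 8 5 1 → sum 24
Total = 22 + 24 = 46.
Check digit = (10 − (46 mod 10)) mod 10 = 4.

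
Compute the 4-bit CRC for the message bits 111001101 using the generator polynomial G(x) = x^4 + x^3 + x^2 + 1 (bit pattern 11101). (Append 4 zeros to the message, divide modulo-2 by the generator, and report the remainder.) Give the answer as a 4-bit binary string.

Append 4 zeros: 1110011010000. Divide by 11101 (XOR where the leading bit is 1):
  pos 0: 11100 XOR 11101 = 00001
  pos 4: 11101 XOR 11101 = 00000
Remainder (last 4 bits) = 0000. This is the CRC / FCS.

0000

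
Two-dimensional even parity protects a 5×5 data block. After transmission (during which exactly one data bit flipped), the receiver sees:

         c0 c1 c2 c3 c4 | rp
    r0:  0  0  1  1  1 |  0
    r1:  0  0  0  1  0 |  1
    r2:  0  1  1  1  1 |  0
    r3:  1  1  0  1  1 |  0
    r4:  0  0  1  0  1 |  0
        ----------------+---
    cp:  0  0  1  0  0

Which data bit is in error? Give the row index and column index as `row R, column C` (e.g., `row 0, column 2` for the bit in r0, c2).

row 0, column 0

Recompute each row's even parity and compare to rp:
  r0: data parity 1, sent rp 0 → mismatch
  r1: data parity 1, sent rp 1 → ok
  r2: data parity 0, sent rp 0 → ok
  r3: data parity 0, sent rp 0 → ok
  r4: data parity 0, sent rp 0 → ok
Recompute each column's even parity and compare to cp:
  c0: data parity 1, sent cp 0 → mismatch
  c1: data parity 0, sent cp 0 → ok
  c2: data parity 1, sent cp 1 → ok
  c3: data parity 0, sent cp 0 → ok
  c4: data parity 0, sent cp 0 → ok
Exactly one row (r0) and one column (c0) fail → the flipped bit is at their intersection.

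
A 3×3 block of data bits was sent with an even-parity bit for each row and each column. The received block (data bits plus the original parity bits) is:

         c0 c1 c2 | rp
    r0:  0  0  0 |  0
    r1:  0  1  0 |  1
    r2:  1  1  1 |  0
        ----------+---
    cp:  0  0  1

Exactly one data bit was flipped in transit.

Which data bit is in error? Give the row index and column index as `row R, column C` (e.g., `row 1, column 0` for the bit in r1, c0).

Recompute each row's even parity and compare to rp:
  r0: data parity 0, sent rp 0 → ok
  r1: data parity 1, sent rp 1 → ok
  r2: data parity 1, sent rp 0 → mismatch
Recompute each column's even parity and compare to cp:
  c0: data parity 1, sent cp 0 → mismatch
  c1: data parity 0, sent cp 0 → ok
  c2: data parity 1, sent cp 1 → ok
Exactly one row (r2) and one column (c0) fail → the flipped bit is at their intersection.

row 2, column 0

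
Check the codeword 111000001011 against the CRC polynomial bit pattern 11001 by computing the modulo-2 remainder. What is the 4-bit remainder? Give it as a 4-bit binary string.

1001

Modulo-2 division of 111000001011 by 11001:
  pos 0: 11100 XOR 11001 = 00101
  pos 2: 10100 XOR 11001 = 01101
  pos 3: 11010 XOR 11001 = 00011
  pos 6: 11101 XOR 11001 = 00100
Remainder = 1001 (nonzero — an error is detected).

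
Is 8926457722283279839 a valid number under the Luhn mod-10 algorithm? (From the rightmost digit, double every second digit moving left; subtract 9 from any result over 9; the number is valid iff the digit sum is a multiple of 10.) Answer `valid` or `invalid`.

valid

From the right, keep odd positions and double even positions (subtract 9 from any doubled value over 9):
  doubled (positions 2,4,...): 6 9 4 7 4 5 1 3 9 → sum 48
  kept (positions 1,3,...): 9 8 7 3 2 2 7 4 2 8 → sum 52
Total = 100.
100 mod 10 = 0, so the number is valid.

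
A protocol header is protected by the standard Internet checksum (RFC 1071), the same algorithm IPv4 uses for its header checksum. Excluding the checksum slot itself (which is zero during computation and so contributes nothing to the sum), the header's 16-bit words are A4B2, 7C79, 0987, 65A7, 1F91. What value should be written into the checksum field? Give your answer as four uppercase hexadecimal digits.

5014

One's-complement addition (fold any carry out of bit 15 back into bit 0):
  0xA4B2 + 0x7C79 = 0x1212B → wrap carry → 0x212C
  0x212C + 0x0987 = 0x02AB3
  0x2AB3 + 0x65A7 = 0x0905A
  0x905A + 0x1F91 = 0x0AFEB
One's-complement sum = 0xAFEB.
Checksum = ~0xAFEB & 0xFFFF = 0x5014.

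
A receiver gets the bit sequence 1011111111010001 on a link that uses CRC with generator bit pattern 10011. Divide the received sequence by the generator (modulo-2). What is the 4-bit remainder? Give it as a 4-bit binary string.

Modulo-2 division of 1011111111010001 by 10011:
  pos 0: 10111 XOR 10011 = 00100
  pos 2: 10011 XOR 10011 = 00000
  pos 7: 11101 XOR 10011 = 01110
  pos 8: 11100 XOR 10011 = 01111
  pos 9: 11110 XOR 10011 = 01101
  pos 10: 11010 XOR 10011 = 01001
  pos 11: 10011 XOR 10011 = 00000
Remainder = 0000 (zero — the frame passes the CRC check).

0000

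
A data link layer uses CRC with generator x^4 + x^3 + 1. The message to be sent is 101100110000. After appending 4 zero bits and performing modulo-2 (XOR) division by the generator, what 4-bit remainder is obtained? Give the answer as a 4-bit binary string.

Append 4 zeros: 1011001100000000. Divide by 11001 (XOR where the leading bit is 1):
  pos 0: 10110 XOR 11001 = 01111
  pos 1: 11110 XOR 11001 = 00111
  pos 3: 11111 XOR 11001 = 00110
  pos 5: 11000 XOR 11001 = 00001
  pos 9: 10000 XOR 11001 = 01001
  pos 10: 10010 XOR 11001 = 01011
  pos 11: 10110 XOR 11001 = 01111
Remainder (last 4 bits) = 1111. This is the CRC / FCS.

1111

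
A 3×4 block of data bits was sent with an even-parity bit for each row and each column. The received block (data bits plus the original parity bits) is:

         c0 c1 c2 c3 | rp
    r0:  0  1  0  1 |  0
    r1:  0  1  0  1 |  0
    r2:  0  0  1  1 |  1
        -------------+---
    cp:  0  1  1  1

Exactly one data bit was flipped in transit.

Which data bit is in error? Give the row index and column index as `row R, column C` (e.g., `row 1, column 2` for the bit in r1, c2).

Recompute each row's even parity and compare to rp:
  r0: data parity 0, sent rp 0 → ok
  r1: data parity 0, sent rp 0 → ok
  r2: data parity 0, sent rp 1 → mismatch
Recompute each column's even parity and compare to cp:
  c0: data parity 0, sent cp 0 → ok
  c1: data parity 0, sent cp 1 → mismatch
  c2: data parity 1, sent cp 1 → ok
  c3: data parity 1, sent cp 1 → ok
Exactly one row (r2) and one column (c1) fail → the flipped bit is at their intersection.

row 2, column 1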